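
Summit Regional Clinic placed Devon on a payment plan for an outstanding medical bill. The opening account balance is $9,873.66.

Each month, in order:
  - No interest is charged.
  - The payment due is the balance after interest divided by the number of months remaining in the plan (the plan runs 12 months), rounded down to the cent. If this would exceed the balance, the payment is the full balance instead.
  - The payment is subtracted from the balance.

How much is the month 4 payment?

Month 1: opening $9,873.66; payment $822.80; balance $9,050.86
Month 2: opening $9,050.86; payment $822.80; balance $8,228.06
Month 3: opening $8,228.06; payment $822.80; balance $7,405.26
Month 4: opening $7,405.26; payment $822.80; balance $6,582.46

$822.80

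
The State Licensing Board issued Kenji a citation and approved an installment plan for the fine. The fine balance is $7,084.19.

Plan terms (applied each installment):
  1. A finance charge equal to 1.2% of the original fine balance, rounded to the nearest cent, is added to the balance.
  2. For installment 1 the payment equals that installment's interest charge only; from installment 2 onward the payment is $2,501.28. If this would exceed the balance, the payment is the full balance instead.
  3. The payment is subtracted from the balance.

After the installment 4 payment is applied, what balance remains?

Installment 1: opening $7,084.19; interest $85.01 → $7,169.20; payment $85.01; balance $7,084.19
Installment 2: opening $7,084.19; interest $85.01 → $7,169.20; payment $2,501.28; balance $4,667.92
Installment 3: opening $4,667.92; interest $85.01 → $4,752.93; payment $2,501.28; balance $2,251.65
Installment 4: opening $2,251.65; interest $85.01 → $2,336.66; payment $2,336.66; balance $0.00

$0.00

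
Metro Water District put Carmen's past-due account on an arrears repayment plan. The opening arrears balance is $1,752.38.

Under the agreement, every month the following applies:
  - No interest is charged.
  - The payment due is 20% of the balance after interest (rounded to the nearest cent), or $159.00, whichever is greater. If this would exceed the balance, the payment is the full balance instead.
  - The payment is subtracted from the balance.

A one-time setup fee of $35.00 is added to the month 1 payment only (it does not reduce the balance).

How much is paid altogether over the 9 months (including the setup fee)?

$1,787.38

Month 1: opening $1,752.38; payment $350.48 (+ $35.00 fee); balance $1,401.90
Month 2: opening $1,401.90; payment $280.38; balance $1,121.52
Month 3: opening $1,121.52; payment $224.30; balance $897.22
Month 4: opening $897.22; payment $179.44; balance $717.78
Month 5: opening $717.78; payment $159.00; balance $558.78
Month 6: opening $558.78; payment $159.00; balance $399.78
Month 7: opening $399.78; payment $159.00; balance $240.78
Month 8: opening $240.78; payment $159.00; balance $81.78
Month 9: opening $81.78; payment $81.78; balance $0.00
Total paid: $1,787.38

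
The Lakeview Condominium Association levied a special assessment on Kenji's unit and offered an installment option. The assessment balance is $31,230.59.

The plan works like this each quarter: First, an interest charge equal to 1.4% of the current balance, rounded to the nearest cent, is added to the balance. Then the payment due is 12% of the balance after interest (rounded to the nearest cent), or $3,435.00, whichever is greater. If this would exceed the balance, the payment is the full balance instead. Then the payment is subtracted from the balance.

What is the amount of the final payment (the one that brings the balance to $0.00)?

Quarter 1: opening $31,230.59; interest $437.23 → $31,667.82; payment $3,800.14; balance $27,867.68
Quarter 2: opening $27,867.68; interest $390.15 → $28,257.83; payment $3,435.00; balance $24,822.83
Quarter 3: opening $24,822.83; interest $347.52 → $25,170.35; payment $3,435.00; balance $21,735.35
Quarter 4: opening $21,735.35; interest $304.29 → $22,039.64; payment $3,435.00; balance $18,604.64
Quarter 5: opening $18,604.64; interest $260.46 → $18,865.10; payment $3,435.00; balance $15,430.10
Quarter 6: opening $15,430.10; interest $216.02 → $15,646.12; payment $3,435.00; balance $12,211.12
Quarter 7: opening $12,211.12; interest $170.96 → $12,382.08; payment $3,435.00; balance $8,947.08
Quarter 8: opening $8,947.08; interest $125.26 → $9,072.34; payment $3,435.00; balance $5,637.34
Quarter 9: opening $5,637.34; interest $78.92 → $5,716.26; payment $3,435.00; balance $2,281.26
Quarter 10: opening $2,281.26; interest $31.94 → $2,313.20; payment $2,313.20; balance $0.00

$2,313.20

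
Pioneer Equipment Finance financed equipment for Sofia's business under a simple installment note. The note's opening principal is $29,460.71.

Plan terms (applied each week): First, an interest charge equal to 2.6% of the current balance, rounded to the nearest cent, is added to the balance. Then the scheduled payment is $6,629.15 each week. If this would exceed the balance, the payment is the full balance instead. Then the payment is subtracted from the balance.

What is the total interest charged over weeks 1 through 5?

Week 1: $29,460.71 +$765.98 interest = $30,226.69; pay $6,629.15 → $23,597.54
Week 2: $23,597.54 +$613.54 interest = $24,211.08; pay $6,629.15 → $17,581.93
Week 3: $17,581.93 +$457.13 interest = $18,039.06; pay $6,629.15 → $11,409.91
Week 4: $11,409.91 +$296.66 interest = $11,706.57; pay $6,629.15 → $5,077.42
Week 5: $5,077.42 +$132.01 interest = $5,209.43; pay $5,209.43 → $0.00
Total interest: $765.98 + $613.54 + $457.13 + $296.66 + $132.01 = $2,265.32

$2,265.32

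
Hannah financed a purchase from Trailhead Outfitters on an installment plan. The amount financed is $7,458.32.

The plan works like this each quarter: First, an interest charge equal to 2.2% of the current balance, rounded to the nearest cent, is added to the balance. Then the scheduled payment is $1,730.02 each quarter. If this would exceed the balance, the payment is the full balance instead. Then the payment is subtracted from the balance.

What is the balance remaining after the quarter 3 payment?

# | Opening | Interest | Payment | End bal
1 | $7,458.32 | $164.08 | $1,730.02 | $5,892.38
2 | $5,892.38 | $129.63 | $1,730.02 | $4,291.99
3 | $4,291.99 | $94.42 | $1,730.02 | $2,656.39

$2,656.39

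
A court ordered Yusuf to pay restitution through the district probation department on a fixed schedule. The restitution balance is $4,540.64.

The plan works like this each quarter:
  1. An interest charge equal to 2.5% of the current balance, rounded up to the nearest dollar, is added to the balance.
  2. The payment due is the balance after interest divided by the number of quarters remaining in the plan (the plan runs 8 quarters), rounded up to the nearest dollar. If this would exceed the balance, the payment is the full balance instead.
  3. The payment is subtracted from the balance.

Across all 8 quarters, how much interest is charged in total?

$545.00

Quarter 1: $4,540.64 +$114.00 interest = $4,654.64; pay $582.00 → $4,072.64
Quarter 2: $4,072.64 +$102.00 interest = $4,174.64; pay $597.00 → $3,577.64
Quarter 3: $3,577.64 +$90.00 interest = $3,667.64; pay $612.00 → $3,055.64
Quarter 4: $3,055.64 +$77.00 interest = $3,132.64; pay $627.00 → $2,505.64
Quarter 5: $2,505.64 +$63.00 interest = $2,568.64; pay $643.00 → $1,925.64
Quarter 6: $1,925.64 +$49.00 interest = $1,974.64; pay $659.00 → $1,315.64
Quarter 7: $1,315.64 +$33.00 interest = $1,348.64; pay $675.00 → $673.64
Quarter 8: $673.64 +$17.00 interest = $690.64; pay $690.64 → $0.00
Total interest: $114.00 + $102.00 + $90.00 + $77.00 + $63.00 + $49.00 + $33.00 + $17.00 = $545.00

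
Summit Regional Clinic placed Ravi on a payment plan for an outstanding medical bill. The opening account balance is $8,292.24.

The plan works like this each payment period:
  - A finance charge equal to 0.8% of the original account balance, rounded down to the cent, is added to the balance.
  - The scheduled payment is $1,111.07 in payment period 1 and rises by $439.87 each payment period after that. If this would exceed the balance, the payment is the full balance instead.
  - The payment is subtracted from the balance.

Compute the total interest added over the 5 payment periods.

$331.65

Payment period 1: opening $8,292.24; interest $66.33 → $8,358.57; payment $1,111.07; balance $7,247.50
Payment period 2: opening $7,247.50; interest $66.33 → $7,313.83; payment $1,550.94; balance $5,762.89
Payment period 3: opening $5,762.89; interest $66.33 → $5,829.22; payment $1,990.81; balance $3,838.41
Payment period 4: opening $3,838.41; interest $66.33 → $3,904.74; payment $2,430.68; balance $1,474.06
Payment period 5: opening $1,474.06; interest $66.33 → $1,540.39; payment $1,540.39; balance $0.00
Total interest: $66.33 + $66.33 + $66.33 + $66.33 + $66.33 = $331.65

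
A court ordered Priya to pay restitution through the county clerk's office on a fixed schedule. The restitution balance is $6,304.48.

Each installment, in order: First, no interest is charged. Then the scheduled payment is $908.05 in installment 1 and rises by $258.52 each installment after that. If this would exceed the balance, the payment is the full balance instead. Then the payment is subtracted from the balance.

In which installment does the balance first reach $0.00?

5

Installment 1: opening $6,304.48; payment $908.05; balance $5,396.43
Installment 2: opening $5,396.43; payment $1,166.57; balance $4,229.86
Installment 3: opening $4,229.86; payment $1,425.09; balance $2,804.77
Installment 4: opening $2,804.77; payment $1,683.61; balance $1,121.16
Installment 5: opening $1,121.16; payment $1,121.16; balance $0.00
Balance reaches $0.00 in installment 5.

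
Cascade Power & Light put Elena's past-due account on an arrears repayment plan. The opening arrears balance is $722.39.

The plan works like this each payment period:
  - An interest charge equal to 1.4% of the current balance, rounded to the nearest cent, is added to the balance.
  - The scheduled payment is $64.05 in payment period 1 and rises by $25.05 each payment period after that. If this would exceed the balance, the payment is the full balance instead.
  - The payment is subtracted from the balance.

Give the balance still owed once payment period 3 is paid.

$482.80

Payment period 1: $722.39 +$10.11 interest = $732.50; pay $64.05 → $668.45
Payment period 2: $668.45 +$9.36 interest = $677.81; pay $89.10 → $588.71
Payment period 3: $588.71 +$8.24 interest = $596.95; pay $114.15 → $482.80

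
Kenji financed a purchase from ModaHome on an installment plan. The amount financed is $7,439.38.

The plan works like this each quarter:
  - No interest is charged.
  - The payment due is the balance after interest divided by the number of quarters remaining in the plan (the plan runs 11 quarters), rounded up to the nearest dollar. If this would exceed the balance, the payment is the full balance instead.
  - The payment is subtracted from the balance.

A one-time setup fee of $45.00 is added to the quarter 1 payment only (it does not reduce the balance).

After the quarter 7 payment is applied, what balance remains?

$2,703.38

Quarter 1: opening $7,439.38; payment $677.00 (+ $45.00 fee); balance $6,762.38
Quarter 2: opening $6,762.38; payment $677.00; balance $6,085.38
Quarter 3: opening $6,085.38; payment $677.00; balance $5,408.38
Quarter 4: opening $5,408.38; payment $677.00; balance $4,731.38
Quarter 5: opening $4,731.38; payment $676.00; balance $4,055.38
Quarter 6: opening $4,055.38; payment $676.00; balance $3,379.38
Quarter 7: opening $3,379.38; payment $676.00; balance $2,703.38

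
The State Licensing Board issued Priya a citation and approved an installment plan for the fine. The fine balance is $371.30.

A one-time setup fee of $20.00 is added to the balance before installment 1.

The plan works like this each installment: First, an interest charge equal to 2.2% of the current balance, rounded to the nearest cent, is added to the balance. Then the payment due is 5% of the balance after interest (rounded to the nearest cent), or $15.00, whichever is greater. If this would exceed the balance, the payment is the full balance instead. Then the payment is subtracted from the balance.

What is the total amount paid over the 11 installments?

$190.71

Installment 1: opening $391.30; interest $8.61 → $399.91; payment $20.00; balance $379.91
Installment 2: opening $379.91; interest $8.36 → $388.27; payment $19.41; balance $368.86
Installment 3: opening $368.86; interest $8.11 → $376.97; payment $18.85; balance $358.12
Installment 4: opening $358.12; interest $7.88 → $366.00; payment $18.30; balance $347.70
Installment 5: opening $347.70; interest $7.65 → $355.35; payment $17.77; balance $337.58
Installment 6: opening $337.58; interest $7.43 → $345.01; payment $17.25; balance $327.76
Installment 7: opening $327.76; interest $7.21 → $334.97; payment $16.75; balance $318.22
Installment 8: opening $318.22; interest $7.00 → $325.22; payment $16.26; balance $308.96
Installment 9: opening $308.96; interest $6.80 → $315.76; payment $15.79; balance $299.97
Installment 10: opening $299.97; interest $6.60 → $306.57; payment $15.33; balance $291.24
Installment 11: opening $291.24; interest $6.41 → $297.65; payment $15.00; balance $282.65
Total paid: $190.71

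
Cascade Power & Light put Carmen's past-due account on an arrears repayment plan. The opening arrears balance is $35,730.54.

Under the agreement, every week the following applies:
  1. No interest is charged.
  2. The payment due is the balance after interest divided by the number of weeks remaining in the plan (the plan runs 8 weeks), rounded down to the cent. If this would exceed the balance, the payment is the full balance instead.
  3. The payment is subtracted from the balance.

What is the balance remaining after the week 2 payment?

Week 1: opening $35,730.54; payment $4,466.31; balance $31,264.23
Week 2: opening $31,264.23; payment $4,466.31; balance $26,797.92

$26,797.92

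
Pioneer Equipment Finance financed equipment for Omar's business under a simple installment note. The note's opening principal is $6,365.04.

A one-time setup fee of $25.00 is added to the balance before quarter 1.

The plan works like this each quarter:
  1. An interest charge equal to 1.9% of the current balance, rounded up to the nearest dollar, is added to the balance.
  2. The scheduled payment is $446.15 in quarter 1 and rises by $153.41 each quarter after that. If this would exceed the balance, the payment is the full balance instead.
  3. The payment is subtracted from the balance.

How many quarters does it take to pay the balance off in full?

Quarter 1: $6,390.04 +$122.00 interest = $6,512.04; pay $446.15 → $6,065.89
Quarter 2: $6,065.89 +$116.00 interest = $6,181.89; pay $599.56 → $5,582.33
Quarter 3: $5,582.33 +$107.00 interest = $5,689.33; pay $752.97 → $4,936.36
Quarter 4: $4,936.36 +$94.00 interest = $5,030.36; pay $906.38 → $4,123.98
Quarter 5: $4,123.98 +$79.00 interest = $4,202.98; pay $1,059.79 → $3,143.19
Quarter 6: $3,143.19 +$60.00 interest = $3,203.19; pay $1,213.20 → $1,989.99
Quarter 7: $1,989.99 +$38.00 interest = $2,027.99; pay $1,366.61 → $661.38
Quarter 8: $661.38 +$13.00 interest = $674.38; pay $674.38 → $0.00
Balance reaches $0.00 in quarter 8.

8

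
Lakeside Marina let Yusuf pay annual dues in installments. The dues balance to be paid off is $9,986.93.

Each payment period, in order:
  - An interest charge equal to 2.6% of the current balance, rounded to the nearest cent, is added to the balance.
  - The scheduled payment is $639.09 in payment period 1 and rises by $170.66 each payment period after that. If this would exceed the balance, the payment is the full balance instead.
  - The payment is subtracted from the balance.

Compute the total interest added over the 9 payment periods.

# | Opening | Interest | Payment | End bal
1 | $9,986.93 | $259.66 | $639.09 | $9,607.50
2 | $9,607.50 | $249.80 | $809.75 | $9,047.55
3 | $9,047.55 | $235.24 | $980.41 | $8,302.38
4 | $8,302.38 | $215.86 | $1,151.07 | $7,367.17
5 | $7,367.17 | $191.55 | $1,321.73 | $6,236.99
6 | $6,236.99 | $162.16 | $1,492.39 | $4,906.76
7 | $4,906.76 | $127.58 | $1,663.05 | $3,371.29
8 | $3,371.29 | $87.65 | $1,833.71 | $1,625.23
9 | $1,625.23 | $42.26 | $1,667.49 | $0.00
Total interest: $259.66 + $249.80 + $235.24 + $215.86 + $191.55 + $162.16 + $127.58 + $87.65 + $42.26 = $1,571.76

$1,571.76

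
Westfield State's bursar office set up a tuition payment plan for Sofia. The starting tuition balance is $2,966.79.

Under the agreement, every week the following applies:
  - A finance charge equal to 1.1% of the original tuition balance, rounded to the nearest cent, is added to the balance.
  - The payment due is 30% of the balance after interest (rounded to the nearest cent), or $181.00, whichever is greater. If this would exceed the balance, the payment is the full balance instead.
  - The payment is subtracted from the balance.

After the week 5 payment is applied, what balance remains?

$561.97

Week 1: opening $2,966.79; interest $32.63 → $2,999.42; payment $899.83; balance $2,099.59
Week 2: opening $2,099.59; interest $32.63 → $2,132.22; payment $639.67; balance $1,492.55
Week 3: opening $1,492.55; interest $32.63 → $1,525.18; payment $457.55; balance $1,067.63
Week 4: opening $1,067.63; interest $32.63 → $1,100.26; payment $330.08; balance $770.18
Week 5: opening $770.18; interest $32.63 → $802.81; payment $240.84; balance $561.97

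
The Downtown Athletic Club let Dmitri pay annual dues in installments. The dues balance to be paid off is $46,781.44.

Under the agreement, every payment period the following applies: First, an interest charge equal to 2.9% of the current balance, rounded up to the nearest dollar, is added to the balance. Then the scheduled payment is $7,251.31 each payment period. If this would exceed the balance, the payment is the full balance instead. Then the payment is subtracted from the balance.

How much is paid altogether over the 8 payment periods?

$52,562.44

Payment period 1: $46,781.44 +$1,357.00 interest = $48,138.44; pay $7,251.31 → $40,887.13
Payment period 2: $40,887.13 +$1,186.00 interest = $42,073.13; pay $7,251.31 → $34,821.82
Payment period 3: $34,821.82 +$1,010.00 interest = $35,831.82; pay $7,251.31 → $28,580.51
Payment period 4: $28,580.51 +$829.00 interest = $29,409.51; pay $7,251.31 → $22,158.20
Payment period 5: $22,158.20 +$643.00 interest = $22,801.20; pay $7,251.31 → $15,549.89
Payment period 6: $15,549.89 +$451.00 interest = $16,000.89; pay $7,251.31 → $8,749.58
Payment period 7: $8,749.58 +$254.00 interest = $9,003.58; pay $7,251.31 → $1,752.27
Payment period 8: $1,752.27 +$51.00 interest = $1,803.27; pay $1,803.27 → $0.00
Total paid: $52,562.44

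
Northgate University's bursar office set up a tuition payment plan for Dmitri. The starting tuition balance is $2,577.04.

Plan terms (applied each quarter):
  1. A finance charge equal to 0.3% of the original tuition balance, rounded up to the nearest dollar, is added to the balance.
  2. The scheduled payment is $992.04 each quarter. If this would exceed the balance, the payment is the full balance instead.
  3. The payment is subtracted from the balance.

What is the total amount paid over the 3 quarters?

Quarter 1: $2,577.04 +$8.00 interest = $2,585.04; pay $992.04 → $1,593.00
Quarter 2: $1,593.00 +$8.00 interest = $1,601.00; pay $992.04 → $608.96
Quarter 3: $608.96 +$8.00 interest = $616.96; pay $616.96 → $0.00
Total paid: $2,601.04

$2,601.04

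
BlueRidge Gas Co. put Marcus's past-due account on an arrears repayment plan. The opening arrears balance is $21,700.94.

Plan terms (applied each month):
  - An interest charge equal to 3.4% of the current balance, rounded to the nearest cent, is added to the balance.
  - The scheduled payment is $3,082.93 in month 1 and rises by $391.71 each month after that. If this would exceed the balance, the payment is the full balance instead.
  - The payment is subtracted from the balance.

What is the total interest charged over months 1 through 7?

$2,909.94

Month 1: $21,700.94 +$737.83 interest = $22,438.77; pay $3,082.93 → $19,355.84
Month 2: $19,355.84 +$658.10 interest = $20,013.94; pay $3,474.64 → $16,539.30
Month 3: $16,539.30 +$562.34 interest = $17,101.64; pay $3,866.35 → $13,235.29
Month 4: $13,235.29 +$450.00 interest = $13,685.29; pay $4,258.06 → $9,427.23
Month 5: $9,427.23 +$320.53 interest = $9,747.76; pay $4,649.77 → $5,097.99
Month 6: $5,097.99 +$173.33 interest = $5,271.32; pay $5,041.48 → $229.84
Month 7: $229.84 +$7.81 interest = $237.65; pay $237.65 → $0.00
Total interest: $737.83 + $658.10 + $562.34 + $450.00 + $320.53 + $173.33 + $7.81 = $2,909.94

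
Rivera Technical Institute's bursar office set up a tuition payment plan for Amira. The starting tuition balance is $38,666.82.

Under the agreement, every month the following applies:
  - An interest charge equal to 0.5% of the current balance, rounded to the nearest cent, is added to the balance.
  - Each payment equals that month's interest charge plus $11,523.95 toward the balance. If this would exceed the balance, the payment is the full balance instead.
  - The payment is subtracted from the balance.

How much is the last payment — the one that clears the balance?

Month 1: opening $38,666.82; interest $193.33 → $38,860.15; payment $11,717.28; balance $27,142.87
Month 2: opening $27,142.87; interest $135.71 → $27,278.58; payment $11,659.66; balance $15,618.92
Month 3: opening $15,618.92; interest $78.09 → $15,697.01; payment $11,602.04; balance $4,094.97
Month 4: opening $4,094.97; interest $20.47 → $4,115.44; payment $4,115.44; balance $0.00

$4,115.44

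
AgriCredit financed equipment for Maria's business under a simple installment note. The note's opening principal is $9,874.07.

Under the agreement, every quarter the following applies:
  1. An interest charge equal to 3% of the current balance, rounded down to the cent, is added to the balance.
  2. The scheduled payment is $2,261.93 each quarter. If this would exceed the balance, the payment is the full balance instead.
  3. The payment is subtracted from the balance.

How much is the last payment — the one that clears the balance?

$1,699.77

Quarter 1: $9,874.07 +$296.22 interest = $10,170.29; pay $2,261.93 → $7,908.36
Quarter 2: $7,908.36 +$237.25 interest = $8,145.61; pay $2,261.93 → $5,883.68
Quarter 3: $5,883.68 +$176.51 interest = $6,060.19; pay $2,261.93 → $3,798.26
Quarter 4: $3,798.26 +$113.94 interest = $3,912.20; pay $2,261.93 → $1,650.27
Quarter 5: $1,650.27 +$49.50 interest = $1,699.77; pay $1,699.77 → $0.00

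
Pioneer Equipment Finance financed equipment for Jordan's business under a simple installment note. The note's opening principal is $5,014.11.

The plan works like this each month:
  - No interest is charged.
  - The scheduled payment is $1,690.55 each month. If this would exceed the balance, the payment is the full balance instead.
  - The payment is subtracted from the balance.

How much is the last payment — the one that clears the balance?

Month 1: $5,014.11 − $1,690.55 → $3,323.56
Month 2: $3,323.56 − $1,690.55 → $1,633.01
Month 3: $1,633.01 − $1,633.01 → $0.00

$1,633.01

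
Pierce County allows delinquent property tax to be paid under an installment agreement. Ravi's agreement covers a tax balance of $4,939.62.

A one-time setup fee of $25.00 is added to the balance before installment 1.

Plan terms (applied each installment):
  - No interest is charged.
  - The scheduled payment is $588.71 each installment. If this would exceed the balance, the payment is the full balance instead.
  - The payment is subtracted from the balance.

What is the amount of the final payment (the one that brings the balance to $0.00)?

Installment 1: $4,964.62 − $588.71 → $4,375.91
Installment 2: $4,375.91 − $588.71 → $3,787.20
Installment 3: $3,787.20 − $588.71 → $3,198.49
Installment 4: $3,198.49 − $588.71 → $2,609.78
Installment 5: $2,609.78 − $588.71 → $2,021.07
Installment 6: $2,021.07 − $588.71 → $1,432.36
Installment 7: $1,432.36 − $588.71 → $843.65
Installment 8: $843.65 − $588.71 → $254.94
Installment 9: $254.94 − $254.94 → $0.00

$254.94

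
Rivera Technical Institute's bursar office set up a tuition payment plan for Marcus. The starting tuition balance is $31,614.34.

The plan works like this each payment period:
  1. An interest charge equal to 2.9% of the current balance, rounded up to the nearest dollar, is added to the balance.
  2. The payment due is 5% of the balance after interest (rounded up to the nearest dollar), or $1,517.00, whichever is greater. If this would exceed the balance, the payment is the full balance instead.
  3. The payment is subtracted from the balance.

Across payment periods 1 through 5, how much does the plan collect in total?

Payment period 1: opening $31,614.34; interest $917.00 → $32,531.34; payment $1,627.00; balance $30,904.34
Payment period 2: opening $30,904.34; interest $897.00 → $31,801.34; payment $1,591.00; balance $30,210.34
Payment period 3: opening $30,210.34; interest $877.00 → $31,087.34; payment $1,555.00; balance $29,532.34
Payment period 4: opening $29,532.34; interest $857.00 → $30,389.34; payment $1,520.00; balance $28,869.34
Payment period 5: opening $28,869.34; interest $838.00 → $29,707.34; payment $1,517.00; balance $28,190.34
Total paid: $7,810.00

$7,810.00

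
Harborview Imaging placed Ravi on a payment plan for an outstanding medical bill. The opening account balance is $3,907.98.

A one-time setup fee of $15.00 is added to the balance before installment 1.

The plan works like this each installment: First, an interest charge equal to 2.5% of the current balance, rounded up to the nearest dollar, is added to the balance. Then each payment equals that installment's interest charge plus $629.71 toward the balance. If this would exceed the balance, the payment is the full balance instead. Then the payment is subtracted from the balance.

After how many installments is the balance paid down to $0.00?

7

Installment 1: $3,922.98 +$99.00 interest = $4,021.98; pay $728.71 → $3,293.27
Installment 2: $3,293.27 +$83.00 interest = $3,376.27; pay $712.71 → $2,663.56
Installment 3: $2,663.56 +$67.00 interest = $2,730.56; pay $696.71 → $2,033.85
Installment 4: $2,033.85 +$51.00 interest = $2,084.85; pay $680.71 → $1,404.14
Installment 5: $1,404.14 +$36.00 interest = $1,440.14; pay $665.71 → $774.43
Installment 6: $774.43 +$20.00 interest = $794.43; pay $649.71 → $144.72
Installment 7: $144.72 +$4.00 interest = $148.72; pay $148.72 → $0.00
Balance reaches $0.00 in installment 7.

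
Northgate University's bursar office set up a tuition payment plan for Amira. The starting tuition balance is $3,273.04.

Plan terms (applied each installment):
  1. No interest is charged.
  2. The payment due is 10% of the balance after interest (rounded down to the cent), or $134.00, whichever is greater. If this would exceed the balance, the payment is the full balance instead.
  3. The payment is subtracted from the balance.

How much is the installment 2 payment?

$294.57

Installment 1: opening $3,273.04; payment $327.30; balance $2,945.74
Installment 2: opening $2,945.74; payment $294.57; balance $2,651.17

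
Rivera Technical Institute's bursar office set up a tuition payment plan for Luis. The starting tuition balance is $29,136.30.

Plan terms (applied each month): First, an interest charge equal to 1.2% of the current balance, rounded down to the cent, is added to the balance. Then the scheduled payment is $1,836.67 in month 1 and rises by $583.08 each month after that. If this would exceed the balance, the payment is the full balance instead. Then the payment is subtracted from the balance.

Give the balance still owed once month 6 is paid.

Month 1: opening $29,136.30; interest $349.63 → $29,485.93; payment $1,836.67; balance $27,649.26
Month 2: opening $27,649.26; interest $331.79 → $27,981.05; payment $2,419.75; balance $25,561.30
Month 3: opening $25,561.30; interest $306.73 → $25,868.03; payment $3,002.83; balance $22,865.20
Month 4: opening $22,865.20; interest $274.38 → $23,139.58; payment $3,585.91; balance $19,553.67
Month 5: opening $19,553.67; interest $234.64 → $19,788.31; payment $4,168.99; balance $15,619.32
Month 6: opening $15,619.32; interest $187.43 → $15,806.75; payment $4,752.07; balance $11,054.68

$11,054.68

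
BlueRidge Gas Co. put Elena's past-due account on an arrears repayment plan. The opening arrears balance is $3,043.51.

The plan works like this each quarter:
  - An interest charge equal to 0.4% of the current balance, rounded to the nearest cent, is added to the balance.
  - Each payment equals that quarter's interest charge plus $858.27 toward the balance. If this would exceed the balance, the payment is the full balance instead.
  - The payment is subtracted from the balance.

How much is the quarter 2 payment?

Quarter 1: opening $3,043.51; interest $12.17 → $3,055.68; payment $870.44; balance $2,185.24
Quarter 2: opening $2,185.24; interest $8.74 → $2,193.98; payment $867.01; balance $1,326.97

$867.01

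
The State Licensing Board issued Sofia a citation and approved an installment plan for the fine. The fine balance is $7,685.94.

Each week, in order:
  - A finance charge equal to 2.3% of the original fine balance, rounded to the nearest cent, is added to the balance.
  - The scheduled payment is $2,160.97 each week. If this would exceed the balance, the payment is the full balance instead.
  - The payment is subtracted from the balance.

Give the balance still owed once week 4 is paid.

$0.00

# | Opening | Interest | Payment | End bal
1 | $7,685.94 | $176.78 | $2,160.97 | $5,701.75
2 | $5,701.75 | $176.78 | $2,160.97 | $3,717.56
3 | $3,717.56 | $176.78 | $2,160.97 | $1,733.37
4 | $1,733.37 | $176.78 | $1,910.15 | $0.00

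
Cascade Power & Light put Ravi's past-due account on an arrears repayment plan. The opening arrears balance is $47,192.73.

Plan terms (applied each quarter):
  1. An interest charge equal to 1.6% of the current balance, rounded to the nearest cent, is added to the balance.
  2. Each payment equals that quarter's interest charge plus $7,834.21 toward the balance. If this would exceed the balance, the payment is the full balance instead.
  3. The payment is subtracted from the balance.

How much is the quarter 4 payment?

$8,213.25

Quarter 1: $47,192.73 +$755.08 interest = $47,947.81; pay $8,589.29 → $39,358.52
Quarter 2: $39,358.52 +$629.74 interest = $39,988.26; pay $8,463.95 → $31,524.31
Quarter 3: $31,524.31 +$504.39 interest = $32,028.70; pay $8,338.60 → $23,690.10
Quarter 4: $23,690.10 +$379.04 interest = $24,069.14; pay $8,213.25 → $15,855.89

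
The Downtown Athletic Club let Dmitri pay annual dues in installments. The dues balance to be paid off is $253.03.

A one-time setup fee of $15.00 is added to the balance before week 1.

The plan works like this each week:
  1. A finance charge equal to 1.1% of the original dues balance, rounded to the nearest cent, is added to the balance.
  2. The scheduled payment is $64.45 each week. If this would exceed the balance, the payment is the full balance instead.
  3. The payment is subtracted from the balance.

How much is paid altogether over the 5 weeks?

Week 1: opening $268.03; interest $2.78 → $270.81; payment $64.45; balance $206.36
Week 2: opening $206.36; interest $2.78 → $209.14; payment $64.45; balance $144.69
Week 3: opening $144.69; interest $2.78 → $147.47; payment $64.45; balance $83.02
Week 4: opening $83.02; interest $2.78 → $85.80; payment $64.45; balance $21.35
Week 5: opening $21.35; interest $2.78 → $24.13; payment $24.13; balance $0.00
Total paid: $281.93

$281.93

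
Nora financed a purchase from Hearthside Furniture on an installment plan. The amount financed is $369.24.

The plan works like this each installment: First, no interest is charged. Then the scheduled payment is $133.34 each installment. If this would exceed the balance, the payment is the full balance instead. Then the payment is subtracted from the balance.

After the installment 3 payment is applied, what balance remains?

Installment 1: opening $369.24; payment $133.34; balance $235.90
Installment 2: opening $235.90; payment $133.34; balance $102.56
Installment 3: opening $102.56; payment $102.56; balance $0.00

$0.00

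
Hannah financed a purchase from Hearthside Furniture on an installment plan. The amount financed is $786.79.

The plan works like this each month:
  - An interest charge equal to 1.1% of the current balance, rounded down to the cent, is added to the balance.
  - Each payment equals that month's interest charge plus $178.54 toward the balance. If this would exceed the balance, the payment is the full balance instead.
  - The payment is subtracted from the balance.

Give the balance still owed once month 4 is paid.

Month 1: $786.79 +$8.65 interest = $795.44; pay $187.19 → $608.25
Month 2: $608.25 +$6.69 interest = $614.94; pay $185.23 → $429.71
Month 3: $429.71 +$4.72 interest = $434.43; pay $183.26 → $251.17
Month 4: $251.17 +$2.76 interest = $253.93; pay $181.30 → $72.63

$72.63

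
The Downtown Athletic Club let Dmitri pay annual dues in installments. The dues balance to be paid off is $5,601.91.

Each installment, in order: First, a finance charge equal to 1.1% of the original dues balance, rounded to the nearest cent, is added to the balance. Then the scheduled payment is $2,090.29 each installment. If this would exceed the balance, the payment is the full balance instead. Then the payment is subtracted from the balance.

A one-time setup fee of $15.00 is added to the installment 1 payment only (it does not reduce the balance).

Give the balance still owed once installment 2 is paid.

Installment 1: $5,601.91 +$61.62 interest = $5,663.53; pay $2,090.29 (+ $15.00 fee) → $3,573.24
Installment 2: $3,573.24 +$61.62 interest = $3,634.86; pay $2,090.29 → $1,544.57

$1,544.57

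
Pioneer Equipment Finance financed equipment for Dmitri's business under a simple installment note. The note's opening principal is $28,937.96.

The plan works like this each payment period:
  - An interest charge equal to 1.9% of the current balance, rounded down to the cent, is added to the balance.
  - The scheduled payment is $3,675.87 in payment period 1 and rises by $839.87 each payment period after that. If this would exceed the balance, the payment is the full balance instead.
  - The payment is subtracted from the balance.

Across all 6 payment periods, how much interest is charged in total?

# | Opening | Interest | Payment | End bal
1 | $28,937.96 | $549.82 | $3,675.87 | $25,811.91
2 | $25,811.91 | $490.42 | $4,515.74 | $21,786.59
3 | $21,786.59 | $413.94 | $5,355.61 | $16,844.92
4 | $16,844.92 | $320.05 | $6,195.48 | $10,969.49
5 | $10,969.49 | $208.42 | $7,035.35 | $4,142.56
6 | $4,142.56 | $78.70 | $4,221.26 | $0.00
Total interest: $549.82 + $490.42 + $413.94 + $320.05 + $208.42 + $78.70 = $2,061.35

$2,061.35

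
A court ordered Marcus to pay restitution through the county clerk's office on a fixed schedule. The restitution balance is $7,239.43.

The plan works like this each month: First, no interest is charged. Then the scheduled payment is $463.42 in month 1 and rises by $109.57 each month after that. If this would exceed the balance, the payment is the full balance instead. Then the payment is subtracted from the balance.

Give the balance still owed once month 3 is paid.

Month 1: opening $7,239.43; payment $463.42; balance $6,776.01
Month 2: opening $6,776.01; payment $572.99; balance $6,203.02
Month 3: opening $6,203.02; payment $682.56; balance $5,520.46

$5,520.46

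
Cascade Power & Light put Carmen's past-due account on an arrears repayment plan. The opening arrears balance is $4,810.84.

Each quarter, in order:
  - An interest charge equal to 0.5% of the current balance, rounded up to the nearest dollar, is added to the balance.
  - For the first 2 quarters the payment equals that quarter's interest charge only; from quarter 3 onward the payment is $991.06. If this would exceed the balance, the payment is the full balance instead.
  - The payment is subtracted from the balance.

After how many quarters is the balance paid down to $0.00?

# | Opening | Interest | Payment | End bal
1 | $4,810.84 | $25.00 | $25.00 | $4,810.84
2 | $4,810.84 | $25.00 | $25.00 | $4,810.84
3 | $4,810.84 | $25.00 | $991.06 | $3,844.78
4 | $3,844.78 | $20.00 | $991.06 | $2,873.72
5 | $2,873.72 | $15.00 | $991.06 | $1,897.66
6 | $1,897.66 | $10.00 | $991.06 | $916.60
7 | $916.60 | $5.00 | $921.60 | $0.00
Balance reaches $0.00 in quarter 7.

7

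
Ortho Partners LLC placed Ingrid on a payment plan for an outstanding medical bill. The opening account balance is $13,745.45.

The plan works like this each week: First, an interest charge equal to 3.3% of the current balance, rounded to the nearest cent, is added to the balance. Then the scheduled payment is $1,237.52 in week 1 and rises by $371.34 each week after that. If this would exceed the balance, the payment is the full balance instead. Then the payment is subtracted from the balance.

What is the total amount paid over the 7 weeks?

$15,903.18

# | Opening | Interest | Payment | End bal
1 | $13,745.45 | $453.60 | $1,237.52 | $12,961.53
2 | $12,961.53 | $427.73 | $1,608.86 | $11,780.40
3 | $11,780.40 | $388.75 | $1,980.20 | $10,188.95
4 | $10,188.95 | $336.24 | $2,351.54 | $8,173.65
5 | $8,173.65 | $269.73 | $2,722.88 | $5,720.50
6 | $5,720.50 | $188.78 | $3,094.22 | $2,815.06
7 | $2,815.06 | $92.90 | $2,907.96 | $0.00
Total paid: $15,903.18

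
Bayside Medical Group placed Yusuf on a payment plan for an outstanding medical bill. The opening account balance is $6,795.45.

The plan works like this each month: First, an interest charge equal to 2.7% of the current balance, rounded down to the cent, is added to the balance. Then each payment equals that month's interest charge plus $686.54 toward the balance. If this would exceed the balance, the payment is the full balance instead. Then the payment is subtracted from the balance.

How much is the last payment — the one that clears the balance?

$633.23

Month 1: $6,795.45 +$183.47 interest = $6,978.92; pay $870.01 → $6,108.91
Month 2: $6,108.91 +$164.94 interest = $6,273.85; pay $851.48 → $5,422.37
Month 3: $5,422.37 +$146.40 interest = $5,568.77; pay $832.94 → $4,735.83
Month 4: $4,735.83 +$127.86 interest = $4,863.69; pay $814.40 → $4,049.29
Month 5: $4,049.29 +$109.33 interest = $4,158.62; pay $795.87 → $3,362.75
Month 6: $3,362.75 +$90.79 interest = $3,453.54; pay $777.33 → $2,676.21
Month 7: $2,676.21 +$72.25 interest = $2,748.46; pay $758.79 → $1,989.67
Month 8: $1,989.67 +$53.72 interest = $2,043.39; pay $740.26 → $1,303.13
Month 9: $1,303.13 +$35.18 interest = $1,338.31; pay $721.72 → $616.59
Month 10: $616.59 +$16.64 interest = $633.23; pay $633.23 → $0.00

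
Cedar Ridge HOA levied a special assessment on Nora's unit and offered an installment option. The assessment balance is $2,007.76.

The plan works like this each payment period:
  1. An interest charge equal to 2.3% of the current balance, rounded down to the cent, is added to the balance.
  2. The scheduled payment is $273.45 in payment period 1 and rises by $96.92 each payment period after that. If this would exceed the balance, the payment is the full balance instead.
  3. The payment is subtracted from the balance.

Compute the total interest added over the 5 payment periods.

Payment period 1: opening $2,007.76; interest $46.17 → $2,053.93; payment $273.45; balance $1,780.48
Payment period 2: opening $1,780.48; interest $40.95 → $1,821.43; payment $370.37; balance $1,451.06
Payment period 3: opening $1,451.06; interest $33.37 → $1,484.43; payment $467.29; balance $1,017.14
Payment period 4: opening $1,017.14; interest $23.39 → $1,040.53; payment $564.21; balance $476.32
Payment period 5: opening $476.32; interest $10.95 → $487.27; payment $487.27; balance $0.00
Total interest: $46.17 + $40.95 + $33.37 + $23.39 + $10.95 = $154.83

$154.83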